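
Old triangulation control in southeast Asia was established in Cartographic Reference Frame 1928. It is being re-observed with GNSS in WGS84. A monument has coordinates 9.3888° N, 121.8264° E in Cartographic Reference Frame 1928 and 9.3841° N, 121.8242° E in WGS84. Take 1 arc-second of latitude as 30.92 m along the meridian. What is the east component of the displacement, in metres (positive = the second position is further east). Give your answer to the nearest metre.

Δφ = 9.3841° − 9.3888° = -0.0047°; Δλ = 121.8242° − 121.8264° = -0.0022°.
1° of latitude = 3600 × 30.92 = 111312 m.
ΔN = Δφ × 111312 = -523.2 m; ΔE = Δλ × 111312 × cos(9.3888°) = -0.0022 × 111312 × 0.986604 = -241.6 m.

ΔE = -242 m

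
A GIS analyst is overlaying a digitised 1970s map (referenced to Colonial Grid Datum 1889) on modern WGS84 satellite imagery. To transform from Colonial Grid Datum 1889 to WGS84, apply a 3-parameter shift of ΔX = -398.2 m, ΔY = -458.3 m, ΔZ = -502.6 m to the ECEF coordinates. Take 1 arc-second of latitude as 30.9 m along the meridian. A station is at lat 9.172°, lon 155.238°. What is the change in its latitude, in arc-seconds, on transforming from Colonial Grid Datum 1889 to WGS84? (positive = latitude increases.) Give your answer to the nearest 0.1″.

sin φ = 0.159399, cos φ = 0.987214, sin λ = 0.418850, cos λ = -0.908055.
North component: ΔN = −sin φ cos λ·ΔX − sin φ sin λ·ΔY + cos φ·ΔZ = −(0.159399)(-0.908055)(-398.2) − (0.159399)(0.418850)(-458.3) + (0.987214)(-502.6) = -523.21 m.
1° of latitude spans 3600 × 30.90 = 111240 m, so Δφ = -523.21 / 111240 × 3600 = -16.932″.

Δφ = -16.9″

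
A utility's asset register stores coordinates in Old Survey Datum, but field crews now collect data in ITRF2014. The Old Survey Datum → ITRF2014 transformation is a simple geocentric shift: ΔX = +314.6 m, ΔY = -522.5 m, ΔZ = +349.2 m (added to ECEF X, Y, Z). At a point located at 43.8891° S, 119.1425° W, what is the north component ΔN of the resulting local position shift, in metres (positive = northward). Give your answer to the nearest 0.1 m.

At φ = -43.8891°, λ = -119.1425°: sin φ = -0.693265, cos φ = 0.720683, sin λ = -0.873411, cos λ = -0.486983.
ΔN = −sin φ cos λ·ΔX − sin φ sin λ·ΔY + cos φ·ΔZ = −(-0.693265)(-0.486983)(314.6) − (-0.693265)(-0.873411)(-522.5) + (0.720683)(349.2) = 461.83 m.

ΔN = 461.8 m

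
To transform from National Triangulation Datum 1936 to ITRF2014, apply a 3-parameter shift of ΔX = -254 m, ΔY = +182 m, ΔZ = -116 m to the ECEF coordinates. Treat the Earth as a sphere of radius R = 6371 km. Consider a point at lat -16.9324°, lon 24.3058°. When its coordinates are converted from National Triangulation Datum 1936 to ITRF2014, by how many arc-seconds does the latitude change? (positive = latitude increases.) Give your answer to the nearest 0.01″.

sin φ = -0.291243, cos φ = 0.956649, sin λ = 0.411607, cos λ = 0.911362.
North component: ΔN = −sin φ cos λ·ΔX − sin φ sin λ·ΔY + cos φ·ΔZ = −(-0.291243)(0.911362)(-254) − (-0.291243)(0.411607)(182) + (0.956649)(-116) = -156.57 m.
1° of latitude spans πR/180 = 111195 m, so Δφ = -156.57 / 111195 × 3600 = -5.069″.

Δφ = -5.07″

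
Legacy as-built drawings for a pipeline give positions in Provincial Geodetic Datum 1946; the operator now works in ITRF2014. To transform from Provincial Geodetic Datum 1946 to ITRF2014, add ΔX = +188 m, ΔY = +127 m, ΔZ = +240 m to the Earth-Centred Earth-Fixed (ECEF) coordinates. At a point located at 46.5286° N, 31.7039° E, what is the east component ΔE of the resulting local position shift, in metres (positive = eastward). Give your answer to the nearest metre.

At φ = 46.5286°, λ = 31.7039°: sin φ = 0.725718, cos φ = 0.687992, sin λ = 0.525530, cos λ = 0.850775.
ΔE = −sin λ·ΔX + cos λ·ΔY = −(0.525530)·(188) + (0.850775)·(127) = 9.25 m.

ΔE = 9 m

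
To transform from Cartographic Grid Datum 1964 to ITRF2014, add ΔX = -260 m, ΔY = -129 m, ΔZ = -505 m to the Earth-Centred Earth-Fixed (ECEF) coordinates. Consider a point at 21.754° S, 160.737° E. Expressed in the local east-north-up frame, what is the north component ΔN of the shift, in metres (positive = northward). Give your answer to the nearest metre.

The local north axis is (−sin φ cos λ, −sin φ sin λ, cos φ), giving ΔN = 90.967 − 15.773 − 469.036 = -393.84 m.

ΔN = -394 m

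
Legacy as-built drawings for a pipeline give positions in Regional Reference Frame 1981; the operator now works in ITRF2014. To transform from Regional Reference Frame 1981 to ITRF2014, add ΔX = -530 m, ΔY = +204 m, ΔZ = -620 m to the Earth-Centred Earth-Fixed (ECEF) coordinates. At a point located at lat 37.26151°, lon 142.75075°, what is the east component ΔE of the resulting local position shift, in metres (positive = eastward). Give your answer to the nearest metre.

ΔE = 158 m

At φ = 37.26151°, λ = 142.75075°: sin φ = 0.605454, cos φ = 0.795880, sin λ = 0.605284, cos λ = -0.796010.
ΔE = −sin λ·ΔX + cos λ·ΔY = −(0.605284)·(-530) + (-0.796010)·(204) = 158.41 m.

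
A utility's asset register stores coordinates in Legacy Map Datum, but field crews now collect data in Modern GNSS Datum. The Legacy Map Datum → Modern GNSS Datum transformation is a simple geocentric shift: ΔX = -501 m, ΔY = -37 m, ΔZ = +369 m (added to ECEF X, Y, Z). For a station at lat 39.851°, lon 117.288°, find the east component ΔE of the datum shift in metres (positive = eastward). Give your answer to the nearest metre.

ΔE = 462 m

At φ = 39.851°, λ = 117.288°: sin φ = 0.640793, cos φ = 0.767713, sin λ = 0.888713, cos λ = -0.458463.
ΔE = −sin λ·ΔX + cos λ·ΔY = −(0.888713)·(-501) + (-0.458463)·(-37) = 462.21 m.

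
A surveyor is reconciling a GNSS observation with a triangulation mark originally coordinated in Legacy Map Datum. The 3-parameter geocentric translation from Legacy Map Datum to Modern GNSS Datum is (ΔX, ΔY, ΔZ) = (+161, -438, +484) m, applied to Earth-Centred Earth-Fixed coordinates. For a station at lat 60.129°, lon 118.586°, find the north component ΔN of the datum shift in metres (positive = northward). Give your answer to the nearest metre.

The local north axis is (−sin φ cos λ, −sin φ sin λ, cos φ), giving ΔN = 66.801 + 333.512 + 241.056 = 641.37 m.

ΔN = 641 m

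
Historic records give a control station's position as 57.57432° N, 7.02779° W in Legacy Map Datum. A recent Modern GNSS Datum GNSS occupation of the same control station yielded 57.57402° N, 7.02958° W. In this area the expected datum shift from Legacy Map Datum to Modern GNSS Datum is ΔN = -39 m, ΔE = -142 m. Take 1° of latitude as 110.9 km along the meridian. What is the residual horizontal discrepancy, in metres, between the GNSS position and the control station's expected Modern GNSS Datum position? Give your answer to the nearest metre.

Observed coordinate differences: Δφ = -0.00030°, Δλ = -0.00179°.
Converting to metres (1° lat = 110900 m, cos φ = 0.536205): observed ΔN = -33.3 m, observed ΔE = -106.4 m.
Subtracting the expected shift leaves a residual of -33.3 − (-39) = 5.7 m north and -106.4 − (-142) = 35.6 m east.
Residual distance = √(5.7² + 35.6²) = 36.0 m.

36 m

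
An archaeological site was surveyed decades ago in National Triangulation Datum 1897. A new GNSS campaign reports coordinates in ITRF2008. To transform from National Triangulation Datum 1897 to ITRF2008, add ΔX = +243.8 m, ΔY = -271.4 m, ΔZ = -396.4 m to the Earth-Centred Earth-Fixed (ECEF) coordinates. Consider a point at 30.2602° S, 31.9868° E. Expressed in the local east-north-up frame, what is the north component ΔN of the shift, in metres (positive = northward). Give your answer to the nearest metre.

ΔN = -311 m

At φ = -30.2602°, λ = 31.9868°: sin φ = -0.503928, cos φ = 0.863746, sin λ = 0.529724, cos λ = 0.848170.
ΔN = −sin φ cos λ·ΔX − sin φ sin λ·ΔY + cos φ·ΔZ = −(-0.503928)(0.848170)(243.8) − (-0.503928)(0.529724)(-271.4) + (0.863746)(-396.4) = -310.63 m.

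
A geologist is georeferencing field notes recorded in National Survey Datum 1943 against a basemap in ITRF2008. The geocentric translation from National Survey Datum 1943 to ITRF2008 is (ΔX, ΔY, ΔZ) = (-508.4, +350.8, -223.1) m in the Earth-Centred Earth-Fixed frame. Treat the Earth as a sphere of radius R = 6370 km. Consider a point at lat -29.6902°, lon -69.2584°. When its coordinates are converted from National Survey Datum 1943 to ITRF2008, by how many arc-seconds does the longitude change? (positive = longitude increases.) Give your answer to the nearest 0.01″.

Δλ = -13.09″

sin φ = -0.495310, cos φ = 0.868716, sin λ = -0.935187, cos λ = 0.354154.
East component: ΔE = −sin λ·ΔX + cos λ·ΔY = −(-0.935187)(-508.4) + (0.354154)(350.8) = -351.21 m.
1° of latitude spans πR/180 = 111177 m; at latitude φ, 1° of longitude spans that × cos φ = 96581.7 m, so Δλ = -351.21 / 96581.7 × 3600 = -13.091″.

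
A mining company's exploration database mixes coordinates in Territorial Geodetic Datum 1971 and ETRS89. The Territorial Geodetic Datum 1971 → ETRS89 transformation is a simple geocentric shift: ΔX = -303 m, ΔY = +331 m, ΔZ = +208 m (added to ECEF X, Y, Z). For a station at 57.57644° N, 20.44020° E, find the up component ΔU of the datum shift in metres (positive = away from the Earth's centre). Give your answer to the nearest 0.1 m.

The local up (radial) axis is (cos φ cos λ, cos φ sin λ, sin φ), giving ΔU = -152.232 + 61.979 + 175.574 = 85.32 m.

ΔU = 85.3 m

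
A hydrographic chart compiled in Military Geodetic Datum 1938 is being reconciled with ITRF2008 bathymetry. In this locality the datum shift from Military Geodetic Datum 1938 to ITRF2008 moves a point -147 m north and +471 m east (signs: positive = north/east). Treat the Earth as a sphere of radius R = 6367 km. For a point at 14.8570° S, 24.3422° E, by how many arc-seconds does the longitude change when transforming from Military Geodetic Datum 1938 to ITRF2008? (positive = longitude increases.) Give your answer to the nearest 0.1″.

At latitude -14.8570°, cos φ = 0.966569.
One radian of longitude at latitude φ spans R cos φ, so Δλ = ΔE / (R cos φ) = 471.0 / (6367000 × 0.966569) = 7.6534e-05 rad = 15.786″.

Δλ = 15.8″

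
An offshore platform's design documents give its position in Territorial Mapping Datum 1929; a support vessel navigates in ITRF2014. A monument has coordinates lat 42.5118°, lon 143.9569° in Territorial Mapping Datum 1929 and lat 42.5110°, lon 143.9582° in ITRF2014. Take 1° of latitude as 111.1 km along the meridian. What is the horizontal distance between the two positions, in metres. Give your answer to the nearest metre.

139 m

Δφ = 42.5110° − 42.5118° = -0.0008°; Δλ = 143.9582° − 143.9569° = +0.0013°.
ΔN = Δφ × 111100 = -88.9 m; ΔE = Δλ × 111100 × cos(42.5118°) = +0.0013 × 111100 × 0.737138 = 106.5 m.
Distance = √(ΔE² + ΔN²) = √(106.5² + (-88.9)²) = 138.7 m.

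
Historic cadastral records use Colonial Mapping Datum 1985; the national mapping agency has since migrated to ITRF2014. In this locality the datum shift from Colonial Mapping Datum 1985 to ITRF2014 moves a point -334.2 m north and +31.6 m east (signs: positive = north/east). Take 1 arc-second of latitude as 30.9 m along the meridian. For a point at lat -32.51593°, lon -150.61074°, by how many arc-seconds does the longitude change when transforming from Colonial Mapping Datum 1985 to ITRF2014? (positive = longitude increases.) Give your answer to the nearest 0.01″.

Δλ = 1.21″

At latitude -32.51593°, cos φ = 0.843242.
1″ of longitude at this latitude = 30.90 × cos φ = 26.0562 m, so Δλ = 31.6 / 26.0562 = 1.213″.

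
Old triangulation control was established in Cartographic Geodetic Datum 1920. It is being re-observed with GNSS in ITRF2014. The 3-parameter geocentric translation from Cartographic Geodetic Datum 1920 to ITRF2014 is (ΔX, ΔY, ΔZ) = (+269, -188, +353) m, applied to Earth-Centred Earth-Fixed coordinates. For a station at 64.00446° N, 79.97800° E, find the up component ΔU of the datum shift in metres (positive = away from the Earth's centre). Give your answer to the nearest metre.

ΔU = 257 m

At φ = 64.00446°, λ = 79.97800°: sin φ = 0.898828, cos φ = 0.438301, sin λ = 0.984741, cos λ = 0.174026.
ΔU = cos φ cos λ·ΔX + cos φ sin λ·ΔY + sin φ·ΔZ = (0.438301)(0.174026)(269) + (0.438301)(0.984741)(-188) + (0.898828)(353) = 256.66 m.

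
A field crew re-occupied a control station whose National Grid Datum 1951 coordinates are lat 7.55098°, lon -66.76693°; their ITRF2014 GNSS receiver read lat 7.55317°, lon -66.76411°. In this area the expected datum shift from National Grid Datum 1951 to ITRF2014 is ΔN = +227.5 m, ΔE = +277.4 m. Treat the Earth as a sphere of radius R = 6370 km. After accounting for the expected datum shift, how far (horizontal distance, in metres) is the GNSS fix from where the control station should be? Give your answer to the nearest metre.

Observed coordinate differences: Δφ = +0.00219°, Δλ = +0.00282°.
Converting to metres (1° lat = 111177 m, cos φ = 0.991328): observed ΔN = 243.5 m, observed ΔE = 310.8 m.
Subtracting the expected shift leaves a residual of 243.5 − (227.5) = 16.0 m north and 310.8 − (277.4) = 33.4 m east.
Residual distance = √(16.0² + 33.4²) = 37.0 m.

37 m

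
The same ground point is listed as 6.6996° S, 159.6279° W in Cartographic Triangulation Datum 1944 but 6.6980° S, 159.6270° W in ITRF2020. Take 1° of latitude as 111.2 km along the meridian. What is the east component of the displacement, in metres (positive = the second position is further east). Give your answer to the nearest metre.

Δφ = -6.6980° − -6.6996° = +0.0016°; Δλ = -159.6270° − -159.6279° = +0.0009°.
ΔN = Δφ × 111200 = 177.9 m; ΔE = Δλ × 111200 × cos(-6.6996°) = +0.0009 × 111200 × 0.993171 = 99.4 m.

ΔE = 99 m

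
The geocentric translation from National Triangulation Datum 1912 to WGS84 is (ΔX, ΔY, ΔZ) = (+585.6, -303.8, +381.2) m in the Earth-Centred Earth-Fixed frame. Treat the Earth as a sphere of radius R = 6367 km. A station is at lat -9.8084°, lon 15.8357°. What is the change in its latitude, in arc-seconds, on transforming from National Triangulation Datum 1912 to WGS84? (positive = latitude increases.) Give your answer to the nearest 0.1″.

Δφ = 14.8″

sin φ = -0.170354, cos φ = 0.985383, sin λ = 0.272880, cos λ = 0.962048.
North component: ΔN = −sin φ cos λ·ΔX − sin φ sin λ·ΔY + cos φ·ΔZ = −(-0.170354)(0.962048)(585.6) − (-0.170354)(0.272880)(-303.8) + (0.985383)(381.2) = 457.48 m.
1° of latitude spans πR/180 = 111125 m, so Δφ = 457.48 / 111125 × 3600 = 14.820″.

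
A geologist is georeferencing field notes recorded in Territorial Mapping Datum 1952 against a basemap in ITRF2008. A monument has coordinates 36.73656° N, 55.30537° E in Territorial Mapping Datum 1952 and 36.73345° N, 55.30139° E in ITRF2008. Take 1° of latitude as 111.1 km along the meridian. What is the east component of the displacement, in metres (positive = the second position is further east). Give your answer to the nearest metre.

Δφ = 36.73345° − 36.73656° = -0.00311°; Δλ = 55.30139° − 55.30537° = -0.00398°.
ΔN = Δφ × 111100 = -345.5 m; ΔE = Δλ × 111100 × cos(36.73656°) = -0.00398 × 111100 × 0.801394 = -354.4 m.

ΔE = -354 m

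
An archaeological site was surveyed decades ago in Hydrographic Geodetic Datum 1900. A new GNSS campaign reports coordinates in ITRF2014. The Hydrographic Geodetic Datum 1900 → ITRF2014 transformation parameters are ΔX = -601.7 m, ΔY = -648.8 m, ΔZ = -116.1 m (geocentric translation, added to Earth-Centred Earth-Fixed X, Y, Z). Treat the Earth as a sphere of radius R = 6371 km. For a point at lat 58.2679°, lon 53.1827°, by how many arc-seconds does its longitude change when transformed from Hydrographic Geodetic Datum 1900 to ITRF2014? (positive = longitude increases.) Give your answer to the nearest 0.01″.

Δλ = 5.72″

sin φ = 0.850517, cos φ = 0.525948, sin λ = 0.800550, cos λ = 0.599265.
East component: ΔE = −sin λ·ΔX + cos λ·ΔY = −(0.800550)(-601.7) + (0.599265)(-648.8) = 92.89 m.
1° of latitude spans πR/180 = 111195 m; at latitude φ, 1° of longitude spans that × cos φ = 58482.8 m, so Δλ = 92.89 / 58482.8 × 3600 = 5.718″.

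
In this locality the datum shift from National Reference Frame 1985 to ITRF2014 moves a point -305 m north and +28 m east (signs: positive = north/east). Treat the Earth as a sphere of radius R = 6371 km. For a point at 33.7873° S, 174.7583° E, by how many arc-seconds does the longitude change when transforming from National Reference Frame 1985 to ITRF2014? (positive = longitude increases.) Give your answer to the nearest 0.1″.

Δλ = 1.1″

At latitude -33.7873°, cos φ = 0.831108.
One radian of longitude at latitude φ spans R cos φ, so Δλ = ΔE / (R cos φ) = 28.0 / (6371000 × 0.831108) = 5.2880e-06 rad = 1.091″.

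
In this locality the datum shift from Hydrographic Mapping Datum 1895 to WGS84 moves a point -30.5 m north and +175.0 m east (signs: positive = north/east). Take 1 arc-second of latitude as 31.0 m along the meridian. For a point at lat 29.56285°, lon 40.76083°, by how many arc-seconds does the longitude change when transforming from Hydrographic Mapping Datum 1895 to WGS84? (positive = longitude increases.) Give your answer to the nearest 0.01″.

Δλ = 6.49″

At latitude 29.56285°, cos φ = 0.869815.
1″ of longitude at this latitude = 31.00 × cos φ = 26.9643 m, so Δλ = 175.0 / 26.9643 = 6.490″.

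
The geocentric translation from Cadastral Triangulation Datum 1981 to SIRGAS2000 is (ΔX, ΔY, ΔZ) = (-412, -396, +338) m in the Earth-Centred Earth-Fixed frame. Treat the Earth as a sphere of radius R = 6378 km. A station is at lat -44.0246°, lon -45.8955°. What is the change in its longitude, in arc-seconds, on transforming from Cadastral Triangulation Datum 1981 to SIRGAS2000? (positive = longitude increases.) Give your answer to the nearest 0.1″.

sin φ = -0.694967, cos φ = 0.719041, sin λ = -0.718072, cos λ = 0.695969.
East component: ΔE = −sin λ·ΔX + cos λ·ΔY = −(-0.718072)(-412) + (0.695969)(-396) = -571.45 m.
1° of latitude spans πR/180 = 111317 m; at latitude φ, 1° of longitude spans that × cos φ = 80041.6 m, so Δλ = -571.45 / 80041.6 × 3600 = -25.702″.

Δλ = -25.7″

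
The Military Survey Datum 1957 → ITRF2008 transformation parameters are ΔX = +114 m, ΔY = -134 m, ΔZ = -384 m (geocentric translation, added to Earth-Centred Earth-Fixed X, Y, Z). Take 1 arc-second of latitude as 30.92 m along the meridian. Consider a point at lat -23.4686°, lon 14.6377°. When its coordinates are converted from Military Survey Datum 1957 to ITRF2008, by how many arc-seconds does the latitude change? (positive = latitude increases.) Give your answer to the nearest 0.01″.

sin φ = -0.398246, cos φ = 0.917278, sin λ = 0.252706, cos λ = 0.967543.
North component: ΔN = −sin φ cos λ·ΔX − sin φ sin λ·ΔY + cos φ·ΔZ = −(-0.398246)(0.967543)(114) − (-0.398246)(0.252706)(-134) + (0.917278)(-384) = -321.79 m.
1° of latitude spans 3600 × 30.92 = 111312 m, so Δφ = -321.79 / 111312 × 3600 = -10.407″.

Δφ = -10.41″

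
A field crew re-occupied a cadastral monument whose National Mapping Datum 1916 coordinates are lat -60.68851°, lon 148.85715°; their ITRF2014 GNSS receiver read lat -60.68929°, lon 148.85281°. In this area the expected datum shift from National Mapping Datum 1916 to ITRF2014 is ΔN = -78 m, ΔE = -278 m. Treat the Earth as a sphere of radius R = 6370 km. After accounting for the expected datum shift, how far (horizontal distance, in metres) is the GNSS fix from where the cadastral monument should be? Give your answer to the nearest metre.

43 m

Observed coordinate differences: Δφ = -0.00078°, Δλ = -0.00434°.
Converting to metres (1° lat = 111177 m, cos φ = 0.489557): observed ΔN = -86.7 m, observed ΔE = -236.2 m.
Subtracting the expected shift leaves a residual of -86.7 − (-78) = -8.7 m north and -236.2 − (-278) = 41.8 m east.
Residual distance = √((-8.7)² + 41.8²) = 42.7 m.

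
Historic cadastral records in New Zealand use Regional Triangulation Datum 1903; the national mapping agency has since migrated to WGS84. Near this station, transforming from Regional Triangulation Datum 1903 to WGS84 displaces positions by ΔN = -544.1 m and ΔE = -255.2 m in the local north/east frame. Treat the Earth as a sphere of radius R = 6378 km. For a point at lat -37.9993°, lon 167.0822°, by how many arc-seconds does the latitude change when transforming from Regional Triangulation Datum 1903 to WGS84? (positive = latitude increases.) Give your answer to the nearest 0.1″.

On a sphere of radius R, 1 rad of latitude = R, so Δφ = ΔN / R = -544.1 / 6378000 = -8.5309e-05 rad = -17.596″.

Δφ = -17.6″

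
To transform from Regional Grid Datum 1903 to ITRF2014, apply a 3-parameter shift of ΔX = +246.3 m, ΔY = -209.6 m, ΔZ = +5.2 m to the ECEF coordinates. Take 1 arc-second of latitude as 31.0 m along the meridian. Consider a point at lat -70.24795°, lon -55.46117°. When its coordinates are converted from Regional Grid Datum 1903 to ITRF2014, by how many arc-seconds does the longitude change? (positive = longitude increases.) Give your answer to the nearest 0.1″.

Δλ = 8.0″

sin φ = -0.941164, cos φ = 0.337950, sin λ = -0.823742, cos λ = 0.566965.
East component: ΔE = −sin λ·ΔX + cos λ·ΔY = −(-0.823742)(246.3) + (0.566965)(-209.6) = 84.05 m.
1° of latitude spans 3600 × 31.00 = 111600 m; at latitude φ, 1° of longitude spans that × cos φ = 37715.3 m, so Δλ = 84.05 / 37715.3 × 3600 = 8.023″.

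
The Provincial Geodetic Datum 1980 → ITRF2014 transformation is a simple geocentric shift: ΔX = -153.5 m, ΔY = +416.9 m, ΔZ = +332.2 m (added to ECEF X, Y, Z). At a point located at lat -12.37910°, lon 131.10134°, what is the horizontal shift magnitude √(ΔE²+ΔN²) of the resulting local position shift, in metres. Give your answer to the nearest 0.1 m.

The local east axis at (φ, λ) is (−sin λ, cos λ, 0), so ΔE = −sin(131.10134°)·(-153.5) + cos(131.10134°)·416.9 = -158.40 m.
The local north axis is (−sin φ cos λ, −sin φ sin λ, cos φ), giving ΔN = 21.633 + 67.348 + 324.477 = 413.46 m.
Horizontal magnitude = √(ΔE² + ΔN²) = √((-158.40)² + 413.46²) = 442.76 m.

442.8 m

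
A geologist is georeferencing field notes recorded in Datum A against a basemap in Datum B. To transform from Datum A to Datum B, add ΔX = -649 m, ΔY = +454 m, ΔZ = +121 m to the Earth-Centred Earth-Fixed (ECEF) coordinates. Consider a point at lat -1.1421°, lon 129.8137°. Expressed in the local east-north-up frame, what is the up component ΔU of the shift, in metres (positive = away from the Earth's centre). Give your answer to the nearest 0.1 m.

ΔU = 761.7 m

The local up (radial) axis is (cos φ cos λ, cos φ sin λ, sin φ), giving ΔU = 415.468 + 348.662 − 2.412 = 761.72 m.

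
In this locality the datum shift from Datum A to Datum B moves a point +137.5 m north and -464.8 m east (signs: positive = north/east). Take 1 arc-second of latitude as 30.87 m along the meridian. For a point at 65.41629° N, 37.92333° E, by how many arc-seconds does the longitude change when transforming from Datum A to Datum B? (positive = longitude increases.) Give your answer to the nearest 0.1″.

Δλ = -36.2″

At latitude 65.41629°, cos φ = 0.416022.
1″ of longitude at this latitude = 30.87 × cos φ = 12.8426 m, so Δλ = -464.8 / 12.8426 = -36.192″.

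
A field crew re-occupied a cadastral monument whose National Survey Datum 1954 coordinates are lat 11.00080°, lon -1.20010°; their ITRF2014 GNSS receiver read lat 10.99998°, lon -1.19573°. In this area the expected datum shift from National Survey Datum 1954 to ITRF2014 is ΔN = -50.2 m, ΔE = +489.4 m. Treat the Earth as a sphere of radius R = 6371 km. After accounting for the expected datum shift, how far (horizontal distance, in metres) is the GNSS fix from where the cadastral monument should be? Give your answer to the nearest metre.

Observed coordinate differences: Δφ = -0.00082°, Δλ = +0.00437°.
Converting to metres (1° lat = 111195 m, cos φ = 0.981625): observed ΔN = -91.2 m, observed ΔE = 477.0 m.
Subtracting the expected shift leaves a residual of -91.2 − (-50.2) = -41.0 m north and 477.0 − (489.4) = -12.4 m east.
Residual distance = √((-41.0)² + (-12.4)²) = 42.8 m.

43 m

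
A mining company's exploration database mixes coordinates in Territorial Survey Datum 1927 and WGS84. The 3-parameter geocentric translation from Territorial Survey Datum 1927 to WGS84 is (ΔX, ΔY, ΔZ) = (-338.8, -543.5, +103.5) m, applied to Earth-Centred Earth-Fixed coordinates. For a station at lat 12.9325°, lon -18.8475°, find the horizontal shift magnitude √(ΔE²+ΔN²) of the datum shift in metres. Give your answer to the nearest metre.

638 m

The local east axis at (φ, λ) is (−sin λ, cos λ, 0), so ΔE = −sin(-18.8475°)·(-338.8) + cos(-18.8475°)·(-543.5) = -623.81 m.
The local north axis is (−sin φ cos λ, −sin φ sin λ, cos φ), giving ΔN = 71.759 − 39.295 + 100.875 = 133.34 m.
Horizontal magnitude = √(ΔE² + ΔN²) = √((-623.81)² + 133.34²) = 637.90 m.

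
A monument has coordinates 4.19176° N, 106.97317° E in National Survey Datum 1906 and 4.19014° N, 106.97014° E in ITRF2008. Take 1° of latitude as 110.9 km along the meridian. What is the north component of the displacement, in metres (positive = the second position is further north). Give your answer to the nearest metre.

Δφ = 4.19014° − 4.19176° = -0.00162°; Δλ = 106.97014° − 106.97317° = -0.00303°.
ΔN = Δφ × 110900 = -179.7 m; ΔE = Δλ × 110900 × cos(4.19176°) = -0.00303 × 110900 × 0.997325 = -335.1 m.

ΔN = -180 m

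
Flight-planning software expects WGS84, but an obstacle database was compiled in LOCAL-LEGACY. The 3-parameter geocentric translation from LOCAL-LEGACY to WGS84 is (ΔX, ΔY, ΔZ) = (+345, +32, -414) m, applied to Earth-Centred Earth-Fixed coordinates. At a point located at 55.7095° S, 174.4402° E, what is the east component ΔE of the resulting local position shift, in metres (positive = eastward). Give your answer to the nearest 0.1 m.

ΔE = -65.3 m

The local east axis at (φ, λ) is (−sin λ, cos λ, 0), so ΔE = −sin(174.4402°)·345 + cos(174.4402°)·32 = -65.27 m.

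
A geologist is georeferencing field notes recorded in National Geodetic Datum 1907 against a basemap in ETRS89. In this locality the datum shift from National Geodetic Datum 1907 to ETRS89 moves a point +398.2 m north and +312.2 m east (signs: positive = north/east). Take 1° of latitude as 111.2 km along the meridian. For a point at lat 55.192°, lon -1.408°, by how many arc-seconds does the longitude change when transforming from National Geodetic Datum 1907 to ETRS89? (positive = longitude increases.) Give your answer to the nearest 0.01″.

At latitude 55.192°, cos φ = 0.570828.
1° of longitude at this latitude = 111.2 × cos φ = 63.48 km, so Δλ = 312.2 / 63476.1 = 0.0049184° = 17.706″.

Δλ = 17.71″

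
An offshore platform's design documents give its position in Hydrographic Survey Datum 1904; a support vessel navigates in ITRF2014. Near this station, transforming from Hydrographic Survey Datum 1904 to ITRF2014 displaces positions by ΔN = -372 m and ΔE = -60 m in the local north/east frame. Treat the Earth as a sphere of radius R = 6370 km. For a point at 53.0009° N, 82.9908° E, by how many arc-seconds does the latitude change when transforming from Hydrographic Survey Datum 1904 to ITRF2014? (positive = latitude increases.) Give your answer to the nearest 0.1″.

Δφ = -12.0″

On a sphere of radius R, 1 rad of latitude = R, so Δφ = ΔN / R = -372.0 / 6370000 = -5.8399e-05 rad = -12.046″.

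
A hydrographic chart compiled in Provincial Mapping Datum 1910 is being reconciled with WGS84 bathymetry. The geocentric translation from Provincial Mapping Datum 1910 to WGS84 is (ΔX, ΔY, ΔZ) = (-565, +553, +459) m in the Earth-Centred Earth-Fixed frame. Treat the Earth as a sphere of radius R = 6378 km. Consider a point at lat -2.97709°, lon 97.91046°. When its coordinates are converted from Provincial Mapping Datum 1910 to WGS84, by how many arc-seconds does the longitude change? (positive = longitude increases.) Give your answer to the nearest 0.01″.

Δλ = 15.66″

sin φ = -0.051937, cos φ = 0.998650, sin λ = 0.990484, cos λ = -0.137625.
East component: ΔE = −sin λ·ΔX + cos λ·ΔY = −(0.990484)(-565) + (-0.137625)(553) = 483.52 m.
1° of latitude spans πR/180 = 111317 m; at latitude φ, 1° of longitude spans that × cos φ = 111166.9 m, so Δλ = 483.52 / 111166.9 × 3600 = 15.658″.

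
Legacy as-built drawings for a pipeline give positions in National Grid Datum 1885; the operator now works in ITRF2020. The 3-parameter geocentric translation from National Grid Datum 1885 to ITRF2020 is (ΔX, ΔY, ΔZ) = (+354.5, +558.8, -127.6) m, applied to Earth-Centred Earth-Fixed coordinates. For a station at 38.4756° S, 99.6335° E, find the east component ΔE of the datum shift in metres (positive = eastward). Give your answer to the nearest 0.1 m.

At φ = -38.4756°, λ = 99.6335°: sin φ = -0.622181, cos φ = 0.782873, sin λ = 0.985898, cos λ = -0.167345.
ΔE = −sin λ·ΔX + cos λ·ΔY = −(0.985898)·(354.5) + (-0.167345)·(558.8) = -443.01 m.

ΔE = -443.0 m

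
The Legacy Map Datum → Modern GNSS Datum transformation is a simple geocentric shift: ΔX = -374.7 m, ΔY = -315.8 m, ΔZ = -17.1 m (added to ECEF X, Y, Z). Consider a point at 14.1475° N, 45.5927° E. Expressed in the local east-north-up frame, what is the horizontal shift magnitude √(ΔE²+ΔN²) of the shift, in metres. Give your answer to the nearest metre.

At φ = 14.1475°, λ = 45.5927°: sin φ = 0.244419, cos φ = 0.969670, sin λ = 0.714384, cos λ = 0.699754.
ΔE = −sin λ·ΔX + cos λ·ΔY = −(0.714384)·(-374.7) + (0.699754)·(-315.8) = 46.70 m.
ΔN = −sin φ cos λ·ΔX − sin φ sin λ·ΔY + cos φ·ΔZ = −(0.244419)(0.699754)(-374.7) − (0.244419)(0.714384)(-315.8) + (0.969670)(-17.1) = 102.65 m.
Horizontal magnitude = √(ΔE² + ΔN²) = √(46.70² + 102.65²) = 112.77 m.

113 m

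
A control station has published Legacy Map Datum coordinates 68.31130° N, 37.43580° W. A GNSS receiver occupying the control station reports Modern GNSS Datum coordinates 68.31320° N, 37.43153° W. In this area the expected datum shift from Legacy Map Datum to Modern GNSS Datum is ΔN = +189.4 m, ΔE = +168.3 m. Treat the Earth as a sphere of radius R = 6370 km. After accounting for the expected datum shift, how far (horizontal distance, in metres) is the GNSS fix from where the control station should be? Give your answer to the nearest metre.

Observed coordinate differences: Δφ = +0.00190°, Δλ = +0.00427°.
Converting to metres (1° lat = 111177 m, cos φ = 0.369564): observed ΔN = 211.2 m, observed ΔE = 175.4 m.
Subtracting the expected shift leaves a residual of 211.2 − (189.4) = 21.8 m north and 175.4 − (168.3) = 7.1 m east.
Residual distance = √(21.8² + 7.1²) = 23.0 m.

23 m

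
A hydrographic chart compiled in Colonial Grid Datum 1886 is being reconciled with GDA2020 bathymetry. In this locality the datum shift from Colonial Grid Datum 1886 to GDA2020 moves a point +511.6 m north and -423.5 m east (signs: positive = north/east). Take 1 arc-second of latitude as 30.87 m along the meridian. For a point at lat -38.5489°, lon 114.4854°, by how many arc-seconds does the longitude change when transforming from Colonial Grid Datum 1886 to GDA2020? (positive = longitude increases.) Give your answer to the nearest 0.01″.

At latitude -38.5489°, cos φ = 0.782077.
1″ of longitude at this latitude = 30.87 × cos φ = 24.1427 m, so Δλ = -423.5 / 24.1427 = -17.542″.

Δλ = -17.54″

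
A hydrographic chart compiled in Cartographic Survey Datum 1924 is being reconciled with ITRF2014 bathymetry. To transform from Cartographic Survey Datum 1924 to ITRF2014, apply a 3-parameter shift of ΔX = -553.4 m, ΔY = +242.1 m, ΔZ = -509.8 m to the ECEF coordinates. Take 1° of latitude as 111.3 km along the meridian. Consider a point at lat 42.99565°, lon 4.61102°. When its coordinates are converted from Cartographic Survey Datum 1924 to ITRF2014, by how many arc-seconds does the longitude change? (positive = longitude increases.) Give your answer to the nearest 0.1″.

Δλ = 12.6″

sin φ = 0.681943, cos φ = 0.731405, sin λ = 0.080391, cos λ = 0.996763.
East component: ΔE = −sin λ·ΔX + cos λ·ΔY = −(0.080391)(-553.4) + (0.996763)(242.1) = 285.80 m.
1° of latitude spans 111300 m; at latitude φ, 1° of longitude spans that × cos φ = 81405.4 m, so Δλ = 285.80 / 81405.4 × 3600 = 12.639″.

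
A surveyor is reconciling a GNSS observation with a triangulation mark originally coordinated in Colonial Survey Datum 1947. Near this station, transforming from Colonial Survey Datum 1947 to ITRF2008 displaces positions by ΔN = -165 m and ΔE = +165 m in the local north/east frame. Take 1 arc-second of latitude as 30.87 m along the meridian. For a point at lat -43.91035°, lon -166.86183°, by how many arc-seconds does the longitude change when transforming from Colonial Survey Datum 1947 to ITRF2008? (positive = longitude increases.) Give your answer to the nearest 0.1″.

At latitude -43.91035°, cos φ = 0.720426.
1″ of longitude at this latitude = 30.87 × cos φ = 22.2395 m, so Δλ = 165.0 / 22.2395 = 7.419″.

Δλ = 7.4″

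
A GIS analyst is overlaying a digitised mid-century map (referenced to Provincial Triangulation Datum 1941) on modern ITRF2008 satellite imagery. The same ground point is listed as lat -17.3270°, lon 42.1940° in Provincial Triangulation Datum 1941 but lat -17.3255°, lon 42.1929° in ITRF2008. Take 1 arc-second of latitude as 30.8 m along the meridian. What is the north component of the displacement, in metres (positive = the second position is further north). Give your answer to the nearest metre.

ΔN = 166 m

Δφ = -17.3255° − -17.3270° = +0.0015°; Δλ = 42.1929° − 42.1940° = -0.0011°.
1° of latitude = 3600 × 30.80 = 110880 m.
ΔN = Δφ × 110880 = 166.3 m; ΔE = Δλ × 110880 × cos(-17.3270°) = -0.0011 × 110880 × 0.954621 = -116.4 m.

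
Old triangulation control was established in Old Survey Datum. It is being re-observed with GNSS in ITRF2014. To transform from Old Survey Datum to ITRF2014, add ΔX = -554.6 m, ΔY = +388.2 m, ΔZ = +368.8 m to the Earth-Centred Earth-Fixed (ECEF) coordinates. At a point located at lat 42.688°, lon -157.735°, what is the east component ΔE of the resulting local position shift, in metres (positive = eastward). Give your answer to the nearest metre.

At φ = 42.688°, λ = -157.735°: sin φ = 0.678006, cos φ = 0.735057, sin λ = -0.378891, cos λ = -0.925441.
ΔE = −sin λ·ΔX + cos λ·ΔY = −(-0.378891)·(-554.6) + (-0.925441)·(388.2) = -569.39 m.

ΔE = -569 m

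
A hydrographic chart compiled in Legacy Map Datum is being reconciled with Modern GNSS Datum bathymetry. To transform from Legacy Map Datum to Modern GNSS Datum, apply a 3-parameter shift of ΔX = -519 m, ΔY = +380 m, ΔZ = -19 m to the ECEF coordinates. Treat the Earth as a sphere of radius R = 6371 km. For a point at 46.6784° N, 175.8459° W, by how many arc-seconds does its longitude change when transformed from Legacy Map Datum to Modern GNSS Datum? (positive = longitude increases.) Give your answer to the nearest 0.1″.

sin φ = 0.727514, cos φ = 0.686093, sin λ = -0.072439, cos λ = -0.997373.
East component: ΔE = −sin λ·ΔX + cos λ·ΔY = −(-0.072439)(-519) + (-0.997373)(380) = -416.60 m.
1° of latitude spans πR/180 = 111195 m; at latitude φ, 1° of longitude spans that × cos φ = 76290.0 m, so Δλ = -416.60 / 76290.0 × 3600 = -19.659″.

Δλ = -19.7″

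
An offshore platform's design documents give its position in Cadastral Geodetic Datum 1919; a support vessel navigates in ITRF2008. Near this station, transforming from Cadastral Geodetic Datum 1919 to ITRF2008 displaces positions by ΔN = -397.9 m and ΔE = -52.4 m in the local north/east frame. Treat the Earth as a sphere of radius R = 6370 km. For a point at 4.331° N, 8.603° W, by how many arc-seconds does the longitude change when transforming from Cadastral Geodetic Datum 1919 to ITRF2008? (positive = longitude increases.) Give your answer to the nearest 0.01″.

At latitude 4.331°, cos φ = 0.997144.
One radian of longitude at latitude φ spans R cos φ, so Δλ = ΔE / (R cos φ) = -52.4 / (6370000 × 0.997144) = -8.2496e-06 rad = -1.702″.

Δλ = -1.70″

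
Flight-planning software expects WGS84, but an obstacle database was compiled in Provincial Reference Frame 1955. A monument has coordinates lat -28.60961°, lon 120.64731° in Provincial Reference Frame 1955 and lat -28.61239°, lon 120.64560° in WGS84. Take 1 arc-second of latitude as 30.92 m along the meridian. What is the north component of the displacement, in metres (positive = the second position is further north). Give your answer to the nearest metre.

Δφ = -28.61239° − -28.60961° = -0.00278°; Δλ = 120.64560° − 120.64731° = -0.00171°.
1° of latitude = 3600 × 30.92 = 111312 m.
ΔN = Δφ × 111312 = -309.4 m; ΔE = Δλ × 111312 × cos(-28.60961°) = -0.00171 × 111312 × 0.877903 = -167.1 m.

ΔN = -309 m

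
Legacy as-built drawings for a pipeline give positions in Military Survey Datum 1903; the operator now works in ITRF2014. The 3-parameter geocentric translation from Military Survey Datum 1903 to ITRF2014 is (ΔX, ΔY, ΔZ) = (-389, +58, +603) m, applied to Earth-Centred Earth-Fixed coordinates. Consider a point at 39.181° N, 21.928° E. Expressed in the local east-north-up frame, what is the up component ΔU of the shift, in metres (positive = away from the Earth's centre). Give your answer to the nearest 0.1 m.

ΔU = 118.0 m

The local up (radial) axis is (cos φ cos λ, cos φ sin λ, sin φ), giving ΔU = -279.720 + 16.790 + 380.959 = 118.03 m.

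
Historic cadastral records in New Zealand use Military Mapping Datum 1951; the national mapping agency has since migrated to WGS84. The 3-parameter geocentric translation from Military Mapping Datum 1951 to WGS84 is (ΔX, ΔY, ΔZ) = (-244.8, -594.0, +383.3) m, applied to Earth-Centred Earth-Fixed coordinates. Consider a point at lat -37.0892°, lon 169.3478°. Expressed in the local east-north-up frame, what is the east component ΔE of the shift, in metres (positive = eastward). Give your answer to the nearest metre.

ΔE = 629 m

The local east axis at (φ, λ) is (−sin λ, cos λ, 0), so ΔE = −sin(169.3478°)·(-244.8) + cos(169.3478°)·(-594.0) = 629.01 m.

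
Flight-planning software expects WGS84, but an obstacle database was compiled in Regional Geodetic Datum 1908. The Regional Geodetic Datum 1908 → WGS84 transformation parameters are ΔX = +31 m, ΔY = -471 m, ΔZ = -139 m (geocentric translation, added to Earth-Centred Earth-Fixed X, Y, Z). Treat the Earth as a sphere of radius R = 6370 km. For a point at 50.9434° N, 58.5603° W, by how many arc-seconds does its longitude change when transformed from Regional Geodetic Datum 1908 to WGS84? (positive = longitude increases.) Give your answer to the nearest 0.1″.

Δλ = -11.3″

sin φ = 0.776524, cos φ = 0.630088, sin λ = -0.853190, cos λ = 0.521601.
East component: ΔE = −sin λ·ΔX + cos λ·ΔY = −(-0.853190)(31) + (0.521601)(-471) = -219.23 m.
1° of latitude spans πR/180 = 111177 m; at latitude φ, 1° of longitude spans that × cos φ = 70051.6 m, so Δλ = -219.23 / 70051.6 × 3600 = -11.266″.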